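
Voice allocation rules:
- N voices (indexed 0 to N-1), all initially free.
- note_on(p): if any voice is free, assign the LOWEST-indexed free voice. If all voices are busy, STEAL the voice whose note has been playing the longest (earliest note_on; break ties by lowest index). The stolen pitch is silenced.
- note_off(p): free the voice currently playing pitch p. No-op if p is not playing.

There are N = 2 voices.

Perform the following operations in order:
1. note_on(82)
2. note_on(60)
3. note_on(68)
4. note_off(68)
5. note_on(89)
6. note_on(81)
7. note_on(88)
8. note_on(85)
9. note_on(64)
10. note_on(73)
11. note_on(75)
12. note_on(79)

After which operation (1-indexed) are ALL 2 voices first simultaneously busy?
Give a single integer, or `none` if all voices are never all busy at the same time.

Op 1: note_on(82): voice 0 is free -> assigned | voices=[82 -]
Op 2: note_on(60): voice 1 is free -> assigned | voices=[82 60]
Op 3: note_on(68): all voices busy, STEAL voice 0 (pitch 82, oldest) -> assign | voices=[68 60]
Op 4: note_off(68): free voice 0 | voices=[- 60]
Op 5: note_on(89): voice 0 is free -> assigned | voices=[89 60]
Op 6: note_on(81): all voices busy, STEAL voice 1 (pitch 60, oldest) -> assign | voices=[89 81]
Op 7: note_on(88): all voices busy, STEAL voice 0 (pitch 89, oldest) -> assign | voices=[88 81]
Op 8: note_on(85): all voices busy, STEAL voice 1 (pitch 81, oldest) -> assign | voices=[88 85]
Op 9: note_on(64): all voices busy, STEAL voice 0 (pitch 88, oldest) -> assign | voices=[64 85]
Op 10: note_on(73): all voices busy, STEAL voice 1 (pitch 85, oldest) -> assign | voices=[64 73]
Op 11: note_on(75): all voices busy, STEAL voice 0 (pitch 64, oldest) -> assign | voices=[75 73]
Op 12: note_on(79): all voices busy, STEAL voice 1 (pitch 73, oldest) -> assign | voices=[75 79]

Answer: 2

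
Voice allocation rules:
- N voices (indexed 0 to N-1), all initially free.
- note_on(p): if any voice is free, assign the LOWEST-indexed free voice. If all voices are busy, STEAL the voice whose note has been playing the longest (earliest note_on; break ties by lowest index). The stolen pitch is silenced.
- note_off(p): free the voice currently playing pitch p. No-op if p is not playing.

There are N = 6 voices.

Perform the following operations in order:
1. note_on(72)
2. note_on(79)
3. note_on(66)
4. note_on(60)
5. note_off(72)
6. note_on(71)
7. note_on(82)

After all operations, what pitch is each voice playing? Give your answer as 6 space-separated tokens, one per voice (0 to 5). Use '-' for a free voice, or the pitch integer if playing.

Answer: 71 79 66 60 82 -

Derivation:
Op 1: note_on(72): voice 0 is free -> assigned | voices=[72 - - - - -]
Op 2: note_on(79): voice 1 is free -> assigned | voices=[72 79 - - - -]
Op 3: note_on(66): voice 2 is free -> assigned | voices=[72 79 66 - - -]
Op 4: note_on(60): voice 3 is free -> assigned | voices=[72 79 66 60 - -]
Op 5: note_off(72): free voice 0 | voices=[- 79 66 60 - -]
Op 6: note_on(71): voice 0 is free -> assigned | voices=[71 79 66 60 - -]
Op 7: note_on(82): voice 4 is free -> assigned | voices=[71 79 66 60 82 -]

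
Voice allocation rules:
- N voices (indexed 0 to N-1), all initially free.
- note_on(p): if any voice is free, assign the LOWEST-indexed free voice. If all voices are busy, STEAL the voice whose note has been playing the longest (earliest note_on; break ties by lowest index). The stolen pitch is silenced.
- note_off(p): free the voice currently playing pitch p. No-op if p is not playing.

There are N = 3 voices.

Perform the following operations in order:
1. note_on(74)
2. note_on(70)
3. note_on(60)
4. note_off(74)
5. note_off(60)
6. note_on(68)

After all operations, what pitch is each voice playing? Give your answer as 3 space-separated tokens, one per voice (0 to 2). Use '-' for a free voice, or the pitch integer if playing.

Answer: 68 70 -

Derivation:
Op 1: note_on(74): voice 0 is free -> assigned | voices=[74 - -]
Op 2: note_on(70): voice 1 is free -> assigned | voices=[74 70 -]
Op 3: note_on(60): voice 2 is free -> assigned | voices=[74 70 60]
Op 4: note_off(74): free voice 0 | voices=[- 70 60]
Op 5: note_off(60): free voice 2 | voices=[- 70 -]
Op 6: note_on(68): voice 0 is free -> assigned | voices=[68 70 -]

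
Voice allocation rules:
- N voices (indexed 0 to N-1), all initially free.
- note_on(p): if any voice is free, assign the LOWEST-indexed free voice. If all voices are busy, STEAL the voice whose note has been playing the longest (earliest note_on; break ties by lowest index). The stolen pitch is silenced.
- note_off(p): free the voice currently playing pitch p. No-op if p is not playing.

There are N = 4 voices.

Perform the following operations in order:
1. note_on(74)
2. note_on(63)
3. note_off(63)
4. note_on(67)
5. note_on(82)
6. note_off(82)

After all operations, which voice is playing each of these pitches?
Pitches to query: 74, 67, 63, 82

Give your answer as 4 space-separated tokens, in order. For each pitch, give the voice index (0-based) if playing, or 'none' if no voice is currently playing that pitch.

Op 1: note_on(74): voice 0 is free -> assigned | voices=[74 - - -]
Op 2: note_on(63): voice 1 is free -> assigned | voices=[74 63 - -]
Op 3: note_off(63): free voice 1 | voices=[74 - - -]
Op 4: note_on(67): voice 1 is free -> assigned | voices=[74 67 - -]
Op 5: note_on(82): voice 2 is free -> assigned | voices=[74 67 82 -]
Op 6: note_off(82): free voice 2 | voices=[74 67 - -]

Answer: 0 1 none none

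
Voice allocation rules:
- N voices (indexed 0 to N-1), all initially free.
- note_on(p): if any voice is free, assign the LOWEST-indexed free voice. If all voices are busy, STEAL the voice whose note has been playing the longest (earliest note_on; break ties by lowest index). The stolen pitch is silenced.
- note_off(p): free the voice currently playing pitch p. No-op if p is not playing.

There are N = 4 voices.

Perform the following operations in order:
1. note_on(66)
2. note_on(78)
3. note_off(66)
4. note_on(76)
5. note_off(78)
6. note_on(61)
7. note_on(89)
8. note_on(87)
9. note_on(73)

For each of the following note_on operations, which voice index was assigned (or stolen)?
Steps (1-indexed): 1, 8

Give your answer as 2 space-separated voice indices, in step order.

Answer: 0 3

Derivation:
Op 1: note_on(66): voice 0 is free -> assigned | voices=[66 - - -]
Op 2: note_on(78): voice 1 is free -> assigned | voices=[66 78 - -]
Op 3: note_off(66): free voice 0 | voices=[- 78 - -]
Op 4: note_on(76): voice 0 is free -> assigned | voices=[76 78 - -]
Op 5: note_off(78): free voice 1 | voices=[76 - - -]
Op 6: note_on(61): voice 1 is free -> assigned | voices=[76 61 - -]
Op 7: note_on(89): voice 2 is free -> assigned | voices=[76 61 89 -]
Op 8: note_on(87): voice 3 is free -> assigned | voices=[76 61 89 87]
Op 9: note_on(73): all voices busy, STEAL voice 0 (pitch 76, oldest) -> assign | voices=[73 61 89 87]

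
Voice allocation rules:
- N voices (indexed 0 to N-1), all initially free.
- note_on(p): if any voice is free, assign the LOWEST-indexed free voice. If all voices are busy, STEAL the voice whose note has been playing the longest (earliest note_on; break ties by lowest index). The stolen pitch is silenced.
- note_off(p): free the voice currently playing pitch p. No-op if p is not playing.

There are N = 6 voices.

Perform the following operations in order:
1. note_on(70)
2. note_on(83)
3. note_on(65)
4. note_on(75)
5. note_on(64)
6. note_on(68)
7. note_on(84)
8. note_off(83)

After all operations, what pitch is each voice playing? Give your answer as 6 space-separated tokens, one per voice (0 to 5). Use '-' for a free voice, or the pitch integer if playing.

Op 1: note_on(70): voice 0 is free -> assigned | voices=[70 - - - - -]
Op 2: note_on(83): voice 1 is free -> assigned | voices=[70 83 - - - -]
Op 3: note_on(65): voice 2 is free -> assigned | voices=[70 83 65 - - -]
Op 4: note_on(75): voice 3 is free -> assigned | voices=[70 83 65 75 - -]
Op 5: note_on(64): voice 4 is free -> assigned | voices=[70 83 65 75 64 -]
Op 6: note_on(68): voice 5 is free -> assigned | voices=[70 83 65 75 64 68]
Op 7: note_on(84): all voices busy, STEAL voice 0 (pitch 70, oldest) -> assign | voices=[84 83 65 75 64 68]
Op 8: note_off(83): free voice 1 | voices=[84 - 65 75 64 68]

Answer: 84 - 65 75 64 68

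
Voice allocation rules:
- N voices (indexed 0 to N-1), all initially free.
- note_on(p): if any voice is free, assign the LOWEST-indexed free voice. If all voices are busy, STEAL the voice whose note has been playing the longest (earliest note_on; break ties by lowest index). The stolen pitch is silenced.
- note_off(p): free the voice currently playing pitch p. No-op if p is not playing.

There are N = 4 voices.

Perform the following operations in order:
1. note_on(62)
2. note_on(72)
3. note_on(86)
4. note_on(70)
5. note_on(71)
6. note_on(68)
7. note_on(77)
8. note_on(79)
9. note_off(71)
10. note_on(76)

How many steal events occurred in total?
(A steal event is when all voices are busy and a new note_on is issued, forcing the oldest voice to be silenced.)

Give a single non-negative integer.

Op 1: note_on(62): voice 0 is free -> assigned | voices=[62 - - -]
Op 2: note_on(72): voice 1 is free -> assigned | voices=[62 72 - -]
Op 3: note_on(86): voice 2 is free -> assigned | voices=[62 72 86 -]
Op 4: note_on(70): voice 3 is free -> assigned | voices=[62 72 86 70]
Op 5: note_on(71): all voices busy, STEAL voice 0 (pitch 62, oldest) -> assign | voices=[71 72 86 70]
Op 6: note_on(68): all voices busy, STEAL voice 1 (pitch 72, oldest) -> assign | voices=[71 68 86 70]
Op 7: note_on(77): all voices busy, STEAL voice 2 (pitch 86, oldest) -> assign | voices=[71 68 77 70]
Op 8: note_on(79): all voices busy, STEAL voice 3 (pitch 70, oldest) -> assign | voices=[71 68 77 79]
Op 9: note_off(71): free voice 0 | voices=[- 68 77 79]
Op 10: note_on(76): voice 0 is free -> assigned | voices=[76 68 77 79]

Answer: 4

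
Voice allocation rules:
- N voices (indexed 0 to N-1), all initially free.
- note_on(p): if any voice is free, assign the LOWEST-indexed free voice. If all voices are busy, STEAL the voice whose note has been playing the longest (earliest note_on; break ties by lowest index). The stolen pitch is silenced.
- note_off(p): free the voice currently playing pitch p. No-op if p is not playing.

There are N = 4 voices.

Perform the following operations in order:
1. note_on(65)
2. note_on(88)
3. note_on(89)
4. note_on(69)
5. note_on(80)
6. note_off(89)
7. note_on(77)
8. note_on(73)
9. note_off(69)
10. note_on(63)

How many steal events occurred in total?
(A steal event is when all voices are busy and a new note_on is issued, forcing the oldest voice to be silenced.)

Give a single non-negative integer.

Answer: 2

Derivation:
Op 1: note_on(65): voice 0 is free -> assigned | voices=[65 - - -]
Op 2: note_on(88): voice 1 is free -> assigned | voices=[65 88 - -]
Op 3: note_on(89): voice 2 is free -> assigned | voices=[65 88 89 -]
Op 4: note_on(69): voice 3 is free -> assigned | voices=[65 88 89 69]
Op 5: note_on(80): all voices busy, STEAL voice 0 (pitch 65, oldest) -> assign | voices=[80 88 89 69]
Op 6: note_off(89): free voice 2 | voices=[80 88 - 69]
Op 7: note_on(77): voice 2 is free -> assigned | voices=[80 88 77 69]
Op 8: note_on(73): all voices busy, STEAL voice 1 (pitch 88, oldest) -> assign | voices=[80 73 77 69]
Op 9: note_off(69): free voice 3 | voices=[80 73 77 -]
Op 10: note_on(63): voice 3 is free -> assigned | voices=[80 73 77 63]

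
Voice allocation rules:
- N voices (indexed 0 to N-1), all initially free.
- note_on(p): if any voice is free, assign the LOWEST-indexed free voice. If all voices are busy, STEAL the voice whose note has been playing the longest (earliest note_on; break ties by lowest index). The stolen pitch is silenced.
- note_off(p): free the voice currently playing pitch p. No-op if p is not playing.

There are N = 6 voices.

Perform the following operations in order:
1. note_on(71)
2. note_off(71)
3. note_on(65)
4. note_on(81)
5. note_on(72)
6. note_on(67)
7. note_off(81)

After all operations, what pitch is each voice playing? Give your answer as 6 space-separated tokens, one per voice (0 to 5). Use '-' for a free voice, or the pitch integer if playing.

Op 1: note_on(71): voice 0 is free -> assigned | voices=[71 - - - - -]
Op 2: note_off(71): free voice 0 | voices=[- - - - - -]
Op 3: note_on(65): voice 0 is free -> assigned | voices=[65 - - - - -]
Op 4: note_on(81): voice 1 is free -> assigned | voices=[65 81 - - - -]
Op 5: note_on(72): voice 2 is free -> assigned | voices=[65 81 72 - - -]
Op 6: note_on(67): voice 3 is free -> assigned | voices=[65 81 72 67 - -]
Op 7: note_off(81): free voice 1 | voices=[65 - 72 67 - -]

Answer: 65 - 72 67 - -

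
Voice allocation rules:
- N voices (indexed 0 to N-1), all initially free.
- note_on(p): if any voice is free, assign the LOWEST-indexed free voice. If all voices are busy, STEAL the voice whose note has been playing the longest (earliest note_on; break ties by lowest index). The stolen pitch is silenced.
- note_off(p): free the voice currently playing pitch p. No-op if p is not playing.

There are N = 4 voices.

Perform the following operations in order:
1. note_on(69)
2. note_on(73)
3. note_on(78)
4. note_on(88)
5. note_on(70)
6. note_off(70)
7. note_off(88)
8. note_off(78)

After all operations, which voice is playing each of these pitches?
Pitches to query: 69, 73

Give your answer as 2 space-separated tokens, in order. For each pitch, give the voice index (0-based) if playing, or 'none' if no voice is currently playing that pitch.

Answer: none 1

Derivation:
Op 1: note_on(69): voice 0 is free -> assigned | voices=[69 - - -]
Op 2: note_on(73): voice 1 is free -> assigned | voices=[69 73 - -]
Op 3: note_on(78): voice 2 is free -> assigned | voices=[69 73 78 -]
Op 4: note_on(88): voice 3 is free -> assigned | voices=[69 73 78 88]
Op 5: note_on(70): all voices busy, STEAL voice 0 (pitch 69, oldest) -> assign | voices=[70 73 78 88]
Op 6: note_off(70): free voice 0 | voices=[- 73 78 88]
Op 7: note_off(88): free voice 3 | voices=[- 73 78 -]
Op 8: note_off(78): free voice 2 | voices=[- 73 - -]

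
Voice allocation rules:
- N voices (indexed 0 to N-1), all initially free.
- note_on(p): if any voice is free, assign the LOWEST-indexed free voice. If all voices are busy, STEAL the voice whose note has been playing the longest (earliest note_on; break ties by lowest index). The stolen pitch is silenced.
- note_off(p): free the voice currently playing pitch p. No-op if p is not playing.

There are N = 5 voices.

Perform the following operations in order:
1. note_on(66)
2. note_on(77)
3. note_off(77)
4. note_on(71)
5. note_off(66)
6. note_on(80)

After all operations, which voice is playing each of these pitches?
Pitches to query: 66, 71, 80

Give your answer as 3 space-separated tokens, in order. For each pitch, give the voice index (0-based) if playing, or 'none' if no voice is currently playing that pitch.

Answer: none 1 0

Derivation:
Op 1: note_on(66): voice 0 is free -> assigned | voices=[66 - - - -]
Op 2: note_on(77): voice 1 is free -> assigned | voices=[66 77 - - -]
Op 3: note_off(77): free voice 1 | voices=[66 - - - -]
Op 4: note_on(71): voice 1 is free -> assigned | voices=[66 71 - - -]
Op 5: note_off(66): free voice 0 | voices=[- 71 - - -]
Op 6: note_on(80): voice 0 is free -> assigned | voices=[80 71 - - -]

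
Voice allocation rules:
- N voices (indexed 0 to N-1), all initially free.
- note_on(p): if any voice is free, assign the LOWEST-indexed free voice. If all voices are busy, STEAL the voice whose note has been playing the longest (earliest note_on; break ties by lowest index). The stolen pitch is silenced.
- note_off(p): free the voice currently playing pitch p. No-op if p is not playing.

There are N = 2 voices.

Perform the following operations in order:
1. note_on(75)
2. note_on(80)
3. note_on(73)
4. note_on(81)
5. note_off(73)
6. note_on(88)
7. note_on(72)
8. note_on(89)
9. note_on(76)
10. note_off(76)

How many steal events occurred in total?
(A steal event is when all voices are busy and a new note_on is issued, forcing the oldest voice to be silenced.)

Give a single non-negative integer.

Op 1: note_on(75): voice 0 is free -> assigned | voices=[75 -]
Op 2: note_on(80): voice 1 is free -> assigned | voices=[75 80]
Op 3: note_on(73): all voices busy, STEAL voice 0 (pitch 75, oldest) -> assign | voices=[73 80]
Op 4: note_on(81): all voices busy, STEAL voice 1 (pitch 80, oldest) -> assign | voices=[73 81]
Op 5: note_off(73): free voice 0 | voices=[- 81]
Op 6: note_on(88): voice 0 is free -> assigned | voices=[88 81]
Op 7: note_on(72): all voices busy, STEAL voice 1 (pitch 81, oldest) -> assign | voices=[88 72]
Op 8: note_on(89): all voices busy, STEAL voice 0 (pitch 88, oldest) -> assign | voices=[89 72]
Op 9: note_on(76): all voices busy, STEAL voice 1 (pitch 72, oldest) -> assign | voices=[89 76]
Op 10: note_off(76): free voice 1 | voices=[89 -]

Answer: 5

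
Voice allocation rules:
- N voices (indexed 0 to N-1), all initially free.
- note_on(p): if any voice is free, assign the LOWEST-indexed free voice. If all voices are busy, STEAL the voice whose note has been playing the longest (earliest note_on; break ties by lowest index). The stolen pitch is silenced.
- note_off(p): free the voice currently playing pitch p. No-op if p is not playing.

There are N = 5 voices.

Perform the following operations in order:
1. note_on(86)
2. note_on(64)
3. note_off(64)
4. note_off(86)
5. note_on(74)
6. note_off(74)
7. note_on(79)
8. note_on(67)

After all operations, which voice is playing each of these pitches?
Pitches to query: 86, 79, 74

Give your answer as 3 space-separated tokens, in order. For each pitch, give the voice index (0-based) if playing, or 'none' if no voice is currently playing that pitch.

Answer: none 0 none

Derivation:
Op 1: note_on(86): voice 0 is free -> assigned | voices=[86 - - - -]
Op 2: note_on(64): voice 1 is free -> assigned | voices=[86 64 - - -]
Op 3: note_off(64): free voice 1 | voices=[86 - - - -]
Op 4: note_off(86): free voice 0 | voices=[- - - - -]
Op 5: note_on(74): voice 0 is free -> assigned | voices=[74 - - - -]
Op 6: note_off(74): free voice 0 | voices=[- - - - -]
Op 7: note_on(79): voice 0 is free -> assigned | voices=[79 - - - -]
Op 8: note_on(67): voice 1 is free -> assigned | voices=[79 67 - - -]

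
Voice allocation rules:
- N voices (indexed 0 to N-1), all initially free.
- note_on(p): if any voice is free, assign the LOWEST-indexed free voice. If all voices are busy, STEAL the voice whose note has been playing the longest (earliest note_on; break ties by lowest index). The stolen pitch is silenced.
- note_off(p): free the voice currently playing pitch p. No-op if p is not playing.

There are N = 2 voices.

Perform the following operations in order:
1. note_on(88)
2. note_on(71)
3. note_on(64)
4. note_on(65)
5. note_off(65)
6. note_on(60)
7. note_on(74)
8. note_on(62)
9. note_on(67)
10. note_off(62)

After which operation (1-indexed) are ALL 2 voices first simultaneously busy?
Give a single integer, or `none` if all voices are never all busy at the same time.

Op 1: note_on(88): voice 0 is free -> assigned | voices=[88 -]
Op 2: note_on(71): voice 1 is free -> assigned | voices=[88 71]
Op 3: note_on(64): all voices busy, STEAL voice 0 (pitch 88, oldest) -> assign | voices=[64 71]
Op 4: note_on(65): all voices busy, STEAL voice 1 (pitch 71, oldest) -> assign | voices=[64 65]
Op 5: note_off(65): free voice 1 | voices=[64 -]
Op 6: note_on(60): voice 1 is free -> assigned | voices=[64 60]
Op 7: note_on(74): all voices busy, STEAL voice 0 (pitch 64, oldest) -> assign | voices=[74 60]
Op 8: note_on(62): all voices busy, STEAL voice 1 (pitch 60, oldest) -> assign | voices=[74 62]
Op 9: note_on(67): all voices busy, STEAL voice 0 (pitch 74, oldest) -> assign | voices=[67 62]
Op 10: note_off(62): free voice 1 | voices=[67 -]

Answer: 2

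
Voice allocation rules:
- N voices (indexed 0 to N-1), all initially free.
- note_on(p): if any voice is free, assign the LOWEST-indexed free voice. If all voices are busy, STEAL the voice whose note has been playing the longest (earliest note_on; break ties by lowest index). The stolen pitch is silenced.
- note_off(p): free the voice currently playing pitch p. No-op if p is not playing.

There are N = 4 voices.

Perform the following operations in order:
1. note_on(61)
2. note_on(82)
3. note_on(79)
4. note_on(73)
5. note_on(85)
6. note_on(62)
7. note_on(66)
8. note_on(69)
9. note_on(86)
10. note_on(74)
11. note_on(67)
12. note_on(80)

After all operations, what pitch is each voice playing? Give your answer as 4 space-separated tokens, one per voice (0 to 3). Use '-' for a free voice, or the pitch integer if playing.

Answer: 86 74 67 80

Derivation:
Op 1: note_on(61): voice 0 is free -> assigned | voices=[61 - - -]
Op 2: note_on(82): voice 1 is free -> assigned | voices=[61 82 - -]
Op 3: note_on(79): voice 2 is free -> assigned | voices=[61 82 79 -]
Op 4: note_on(73): voice 3 is free -> assigned | voices=[61 82 79 73]
Op 5: note_on(85): all voices busy, STEAL voice 0 (pitch 61, oldest) -> assign | voices=[85 82 79 73]
Op 6: note_on(62): all voices busy, STEAL voice 1 (pitch 82, oldest) -> assign | voices=[85 62 79 73]
Op 7: note_on(66): all voices busy, STEAL voice 2 (pitch 79, oldest) -> assign | voices=[85 62 66 73]
Op 8: note_on(69): all voices busy, STEAL voice 3 (pitch 73, oldest) -> assign | voices=[85 62 66 69]
Op 9: note_on(86): all voices busy, STEAL voice 0 (pitch 85, oldest) -> assign | voices=[86 62 66 69]
Op 10: note_on(74): all voices busy, STEAL voice 1 (pitch 62, oldest) -> assign | voices=[86 74 66 69]
Op 11: note_on(67): all voices busy, STEAL voice 2 (pitch 66, oldest) -> assign | voices=[86 74 67 69]
Op 12: note_on(80): all voices busy, STEAL voice 3 (pitch 69, oldest) -> assign | voices=[86 74 67 80]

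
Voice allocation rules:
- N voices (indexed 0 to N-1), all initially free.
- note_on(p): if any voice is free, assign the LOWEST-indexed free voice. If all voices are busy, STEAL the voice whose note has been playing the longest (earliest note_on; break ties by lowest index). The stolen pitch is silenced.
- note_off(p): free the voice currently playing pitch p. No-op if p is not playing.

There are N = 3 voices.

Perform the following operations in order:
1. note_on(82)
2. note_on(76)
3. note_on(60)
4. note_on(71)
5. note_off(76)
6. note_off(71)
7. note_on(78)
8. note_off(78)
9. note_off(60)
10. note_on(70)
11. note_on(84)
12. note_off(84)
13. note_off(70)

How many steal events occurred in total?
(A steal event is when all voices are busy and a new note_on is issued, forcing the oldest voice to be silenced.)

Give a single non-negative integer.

Answer: 1

Derivation:
Op 1: note_on(82): voice 0 is free -> assigned | voices=[82 - -]
Op 2: note_on(76): voice 1 is free -> assigned | voices=[82 76 -]
Op 3: note_on(60): voice 2 is free -> assigned | voices=[82 76 60]
Op 4: note_on(71): all voices busy, STEAL voice 0 (pitch 82, oldest) -> assign | voices=[71 76 60]
Op 5: note_off(76): free voice 1 | voices=[71 - 60]
Op 6: note_off(71): free voice 0 | voices=[- - 60]
Op 7: note_on(78): voice 0 is free -> assigned | voices=[78 - 60]
Op 8: note_off(78): free voice 0 | voices=[- - 60]
Op 9: note_off(60): free voice 2 | voices=[- - -]
Op 10: note_on(70): voice 0 is free -> assigned | voices=[70 - -]
Op 11: note_on(84): voice 1 is free -> assigned | voices=[70 84 -]
Op 12: note_off(84): free voice 1 | voices=[70 - -]
Op 13: note_off(70): free voice 0 | voices=[- - -]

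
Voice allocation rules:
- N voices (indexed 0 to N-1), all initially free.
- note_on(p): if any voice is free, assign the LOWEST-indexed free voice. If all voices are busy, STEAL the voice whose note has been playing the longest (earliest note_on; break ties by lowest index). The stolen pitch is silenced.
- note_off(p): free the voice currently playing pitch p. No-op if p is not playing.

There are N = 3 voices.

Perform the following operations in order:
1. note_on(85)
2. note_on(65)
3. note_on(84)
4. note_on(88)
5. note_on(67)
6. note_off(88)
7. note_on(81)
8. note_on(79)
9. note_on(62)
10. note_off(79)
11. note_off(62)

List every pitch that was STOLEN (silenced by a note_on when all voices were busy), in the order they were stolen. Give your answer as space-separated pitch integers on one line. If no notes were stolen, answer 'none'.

Answer: 85 65 84 67

Derivation:
Op 1: note_on(85): voice 0 is free -> assigned | voices=[85 - -]
Op 2: note_on(65): voice 1 is free -> assigned | voices=[85 65 -]
Op 3: note_on(84): voice 2 is free -> assigned | voices=[85 65 84]
Op 4: note_on(88): all voices busy, STEAL voice 0 (pitch 85, oldest) -> assign | voices=[88 65 84]
Op 5: note_on(67): all voices busy, STEAL voice 1 (pitch 65, oldest) -> assign | voices=[88 67 84]
Op 6: note_off(88): free voice 0 | voices=[- 67 84]
Op 7: note_on(81): voice 0 is free -> assigned | voices=[81 67 84]
Op 8: note_on(79): all voices busy, STEAL voice 2 (pitch 84, oldest) -> assign | voices=[81 67 79]
Op 9: note_on(62): all voices busy, STEAL voice 1 (pitch 67, oldest) -> assign | voices=[81 62 79]
Op 10: note_off(79): free voice 2 | voices=[81 62 -]
Op 11: note_off(62): free voice 1 | voices=[81 - -]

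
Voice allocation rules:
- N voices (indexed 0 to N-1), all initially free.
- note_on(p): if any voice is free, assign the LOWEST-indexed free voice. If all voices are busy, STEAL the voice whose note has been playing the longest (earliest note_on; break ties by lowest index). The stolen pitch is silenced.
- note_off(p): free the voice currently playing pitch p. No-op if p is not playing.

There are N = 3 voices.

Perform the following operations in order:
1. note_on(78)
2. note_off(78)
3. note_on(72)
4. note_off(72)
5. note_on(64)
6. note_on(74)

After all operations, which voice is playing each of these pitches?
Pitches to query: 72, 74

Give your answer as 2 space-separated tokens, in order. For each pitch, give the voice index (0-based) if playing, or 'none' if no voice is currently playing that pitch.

Op 1: note_on(78): voice 0 is free -> assigned | voices=[78 - -]
Op 2: note_off(78): free voice 0 | voices=[- - -]
Op 3: note_on(72): voice 0 is free -> assigned | voices=[72 - -]
Op 4: note_off(72): free voice 0 | voices=[- - -]
Op 5: note_on(64): voice 0 is free -> assigned | voices=[64 - -]
Op 6: note_on(74): voice 1 is free -> assigned | voices=[64 74 -]

Answer: none 1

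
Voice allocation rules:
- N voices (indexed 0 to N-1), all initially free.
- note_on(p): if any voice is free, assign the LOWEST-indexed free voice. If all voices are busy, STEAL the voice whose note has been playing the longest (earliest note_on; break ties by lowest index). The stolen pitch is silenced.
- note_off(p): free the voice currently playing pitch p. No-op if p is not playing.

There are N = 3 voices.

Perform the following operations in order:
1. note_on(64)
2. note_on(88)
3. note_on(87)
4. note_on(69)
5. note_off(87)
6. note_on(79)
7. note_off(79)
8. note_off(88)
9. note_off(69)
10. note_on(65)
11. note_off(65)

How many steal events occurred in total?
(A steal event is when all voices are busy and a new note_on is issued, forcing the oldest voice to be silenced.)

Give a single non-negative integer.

Answer: 1

Derivation:
Op 1: note_on(64): voice 0 is free -> assigned | voices=[64 - -]
Op 2: note_on(88): voice 1 is free -> assigned | voices=[64 88 -]
Op 3: note_on(87): voice 2 is free -> assigned | voices=[64 88 87]
Op 4: note_on(69): all voices busy, STEAL voice 0 (pitch 64, oldest) -> assign | voices=[69 88 87]
Op 5: note_off(87): free voice 2 | voices=[69 88 -]
Op 6: note_on(79): voice 2 is free -> assigned | voices=[69 88 79]
Op 7: note_off(79): free voice 2 | voices=[69 88 -]
Op 8: note_off(88): free voice 1 | voices=[69 - -]
Op 9: note_off(69): free voice 0 | voices=[- - -]
Op 10: note_on(65): voice 0 is free -> assigned | voices=[65 - -]
Op 11: note_off(65): free voice 0 | voices=[- - -]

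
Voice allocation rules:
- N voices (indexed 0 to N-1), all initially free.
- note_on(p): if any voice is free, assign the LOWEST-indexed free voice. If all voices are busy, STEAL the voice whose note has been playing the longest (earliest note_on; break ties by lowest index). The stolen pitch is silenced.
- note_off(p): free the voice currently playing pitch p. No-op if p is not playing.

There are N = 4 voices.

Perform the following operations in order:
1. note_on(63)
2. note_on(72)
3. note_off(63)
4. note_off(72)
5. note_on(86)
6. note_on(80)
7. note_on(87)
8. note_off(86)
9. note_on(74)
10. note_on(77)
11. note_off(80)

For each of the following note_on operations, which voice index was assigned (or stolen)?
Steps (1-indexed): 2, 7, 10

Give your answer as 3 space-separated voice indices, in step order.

Op 1: note_on(63): voice 0 is free -> assigned | voices=[63 - - -]
Op 2: note_on(72): voice 1 is free -> assigned | voices=[63 72 - -]
Op 3: note_off(63): free voice 0 | voices=[- 72 - -]
Op 4: note_off(72): free voice 1 | voices=[- - - -]
Op 5: note_on(86): voice 0 is free -> assigned | voices=[86 - - -]
Op 6: note_on(80): voice 1 is free -> assigned | voices=[86 80 - -]
Op 7: note_on(87): voice 2 is free -> assigned | voices=[86 80 87 -]
Op 8: note_off(86): free voice 0 | voices=[- 80 87 -]
Op 9: note_on(74): voice 0 is free -> assigned | voices=[74 80 87 -]
Op 10: note_on(77): voice 3 is free -> assigned | voices=[74 80 87 77]
Op 11: note_off(80): free voice 1 | voices=[74 - 87 77]

Answer: 1 2 3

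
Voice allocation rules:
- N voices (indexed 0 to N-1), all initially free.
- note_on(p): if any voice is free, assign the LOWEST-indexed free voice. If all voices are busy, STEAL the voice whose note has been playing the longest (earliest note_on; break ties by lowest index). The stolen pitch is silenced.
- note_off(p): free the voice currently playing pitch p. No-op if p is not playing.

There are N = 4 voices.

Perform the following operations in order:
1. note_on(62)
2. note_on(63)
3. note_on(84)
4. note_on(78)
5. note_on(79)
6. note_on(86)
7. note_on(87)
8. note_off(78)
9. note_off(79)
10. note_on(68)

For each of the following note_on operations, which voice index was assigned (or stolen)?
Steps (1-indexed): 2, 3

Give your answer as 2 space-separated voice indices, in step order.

Answer: 1 2

Derivation:
Op 1: note_on(62): voice 0 is free -> assigned | voices=[62 - - -]
Op 2: note_on(63): voice 1 is free -> assigned | voices=[62 63 - -]
Op 3: note_on(84): voice 2 is free -> assigned | voices=[62 63 84 -]
Op 4: note_on(78): voice 3 is free -> assigned | voices=[62 63 84 78]
Op 5: note_on(79): all voices busy, STEAL voice 0 (pitch 62, oldest) -> assign | voices=[79 63 84 78]
Op 6: note_on(86): all voices busy, STEAL voice 1 (pitch 63, oldest) -> assign | voices=[79 86 84 78]
Op 7: note_on(87): all voices busy, STEAL voice 2 (pitch 84, oldest) -> assign | voices=[79 86 87 78]
Op 8: note_off(78): free voice 3 | voices=[79 86 87 -]
Op 9: note_off(79): free voice 0 | voices=[- 86 87 -]
Op 10: note_on(68): voice 0 is free -> assigned | voices=[68 86 87 -]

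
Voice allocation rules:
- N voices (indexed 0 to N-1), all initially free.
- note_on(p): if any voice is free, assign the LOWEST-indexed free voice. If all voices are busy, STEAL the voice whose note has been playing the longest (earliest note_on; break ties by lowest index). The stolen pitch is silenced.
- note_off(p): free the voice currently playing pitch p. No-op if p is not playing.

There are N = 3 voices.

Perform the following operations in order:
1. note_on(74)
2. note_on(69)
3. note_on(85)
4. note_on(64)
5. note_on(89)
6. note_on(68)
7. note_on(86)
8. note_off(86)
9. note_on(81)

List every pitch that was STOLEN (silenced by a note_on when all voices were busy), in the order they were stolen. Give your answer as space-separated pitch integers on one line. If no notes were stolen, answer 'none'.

Answer: 74 69 85 64

Derivation:
Op 1: note_on(74): voice 0 is free -> assigned | voices=[74 - -]
Op 2: note_on(69): voice 1 is free -> assigned | voices=[74 69 -]
Op 3: note_on(85): voice 2 is free -> assigned | voices=[74 69 85]
Op 4: note_on(64): all voices busy, STEAL voice 0 (pitch 74, oldest) -> assign | voices=[64 69 85]
Op 5: note_on(89): all voices busy, STEAL voice 1 (pitch 69, oldest) -> assign | voices=[64 89 85]
Op 6: note_on(68): all voices busy, STEAL voice 2 (pitch 85, oldest) -> assign | voices=[64 89 68]
Op 7: note_on(86): all voices busy, STEAL voice 0 (pitch 64, oldest) -> assign | voices=[86 89 68]
Op 8: note_off(86): free voice 0 | voices=[- 89 68]
Op 9: note_on(81): voice 0 is free -> assigned | voices=[81 89 68]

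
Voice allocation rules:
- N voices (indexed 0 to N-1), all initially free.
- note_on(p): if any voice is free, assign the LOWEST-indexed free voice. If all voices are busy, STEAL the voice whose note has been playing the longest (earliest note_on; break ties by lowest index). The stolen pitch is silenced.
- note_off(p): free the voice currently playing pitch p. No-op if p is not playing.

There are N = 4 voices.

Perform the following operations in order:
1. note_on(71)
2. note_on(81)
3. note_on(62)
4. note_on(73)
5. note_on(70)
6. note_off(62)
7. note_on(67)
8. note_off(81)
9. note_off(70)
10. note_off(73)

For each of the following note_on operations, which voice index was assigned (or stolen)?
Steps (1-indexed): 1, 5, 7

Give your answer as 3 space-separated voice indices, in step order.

Answer: 0 0 2

Derivation:
Op 1: note_on(71): voice 0 is free -> assigned | voices=[71 - - -]
Op 2: note_on(81): voice 1 is free -> assigned | voices=[71 81 - -]
Op 3: note_on(62): voice 2 is free -> assigned | voices=[71 81 62 -]
Op 4: note_on(73): voice 3 is free -> assigned | voices=[71 81 62 73]
Op 5: note_on(70): all voices busy, STEAL voice 0 (pitch 71, oldest) -> assign | voices=[70 81 62 73]
Op 6: note_off(62): free voice 2 | voices=[70 81 - 73]
Op 7: note_on(67): voice 2 is free -> assigned | voices=[70 81 67 73]
Op 8: note_off(81): free voice 1 | voices=[70 - 67 73]
Op 9: note_off(70): free voice 0 | voices=[- - 67 73]
Op 10: note_off(73): free voice 3 | voices=[- - 67 -]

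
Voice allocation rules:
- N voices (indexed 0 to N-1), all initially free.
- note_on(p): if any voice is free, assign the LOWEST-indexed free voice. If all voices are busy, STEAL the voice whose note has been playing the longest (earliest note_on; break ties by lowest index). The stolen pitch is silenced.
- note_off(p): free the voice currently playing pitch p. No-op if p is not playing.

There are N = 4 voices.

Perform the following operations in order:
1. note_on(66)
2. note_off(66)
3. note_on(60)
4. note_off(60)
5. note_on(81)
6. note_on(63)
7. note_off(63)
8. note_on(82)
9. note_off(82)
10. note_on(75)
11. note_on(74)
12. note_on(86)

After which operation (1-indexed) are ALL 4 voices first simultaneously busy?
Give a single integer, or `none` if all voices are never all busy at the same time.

Answer: 12

Derivation:
Op 1: note_on(66): voice 0 is free -> assigned | voices=[66 - - -]
Op 2: note_off(66): free voice 0 | voices=[- - - -]
Op 3: note_on(60): voice 0 is free -> assigned | voices=[60 - - -]
Op 4: note_off(60): free voice 0 | voices=[- - - -]
Op 5: note_on(81): voice 0 is free -> assigned | voices=[81 - - -]
Op 6: note_on(63): voice 1 is free -> assigned | voices=[81 63 - -]
Op 7: note_off(63): free voice 1 | voices=[81 - - -]
Op 8: note_on(82): voice 1 is free -> assigned | voices=[81 82 - -]
Op 9: note_off(82): free voice 1 | voices=[81 - - -]
Op 10: note_on(75): voice 1 is free -> assigned | voices=[81 75 - -]
Op 11: note_on(74): voice 2 is free -> assigned | voices=[81 75 74 -]
Op 12: note_on(86): voice 3 is free -> assigned | voices=[81 75 74 86]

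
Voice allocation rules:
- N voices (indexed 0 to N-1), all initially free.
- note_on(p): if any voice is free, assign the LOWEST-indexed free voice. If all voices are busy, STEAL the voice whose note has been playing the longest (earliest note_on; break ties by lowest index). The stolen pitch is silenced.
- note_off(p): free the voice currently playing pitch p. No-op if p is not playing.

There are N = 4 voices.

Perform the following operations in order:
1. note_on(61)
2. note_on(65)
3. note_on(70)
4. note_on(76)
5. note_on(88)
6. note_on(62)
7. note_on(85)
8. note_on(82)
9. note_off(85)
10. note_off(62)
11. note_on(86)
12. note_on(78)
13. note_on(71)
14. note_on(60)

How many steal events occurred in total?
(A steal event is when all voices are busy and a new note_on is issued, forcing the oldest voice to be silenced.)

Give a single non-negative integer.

Answer: 6

Derivation:
Op 1: note_on(61): voice 0 is free -> assigned | voices=[61 - - -]
Op 2: note_on(65): voice 1 is free -> assigned | voices=[61 65 - -]
Op 3: note_on(70): voice 2 is free -> assigned | voices=[61 65 70 -]
Op 4: note_on(76): voice 3 is free -> assigned | voices=[61 65 70 76]
Op 5: note_on(88): all voices busy, STEAL voice 0 (pitch 61, oldest) -> assign | voices=[88 65 70 76]
Op 6: note_on(62): all voices busy, STEAL voice 1 (pitch 65, oldest) -> assign | voices=[88 62 70 76]
Op 7: note_on(85): all voices busy, STEAL voice 2 (pitch 70, oldest) -> assign | voices=[88 62 85 76]
Op 8: note_on(82): all voices busy, STEAL voice 3 (pitch 76, oldest) -> assign | voices=[88 62 85 82]
Op 9: note_off(85): free voice 2 | voices=[88 62 - 82]
Op 10: note_off(62): free voice 1 | voices=[88 - - 82]
Op 11: note_on(86): voice 1 is free -> assigned | voices=[88 86 - 82]
Op 12: note_on(78): voice 2 is free -> assigned | voices=[88 86 78 82]
Op 13: note_on(71): all voices busy, STEAL voice 0 (pitch 88, oldest) -> assign | voices=[71 86 78 82]
Op 14: note_on(60): all voices busy, STEAL voice 3 (pitch 82, oldest) -> assign | voices=[71 86 78 60]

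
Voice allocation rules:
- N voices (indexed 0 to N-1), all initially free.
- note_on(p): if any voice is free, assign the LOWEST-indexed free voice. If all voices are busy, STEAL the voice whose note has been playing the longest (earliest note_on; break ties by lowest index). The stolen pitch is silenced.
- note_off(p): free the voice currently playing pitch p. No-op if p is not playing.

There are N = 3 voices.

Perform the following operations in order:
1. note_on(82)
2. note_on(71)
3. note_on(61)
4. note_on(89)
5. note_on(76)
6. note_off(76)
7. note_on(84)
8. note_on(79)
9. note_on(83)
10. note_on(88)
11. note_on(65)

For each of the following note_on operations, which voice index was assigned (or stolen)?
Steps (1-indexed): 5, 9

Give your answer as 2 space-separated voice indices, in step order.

Op 1: note_on(82): voice 0 is free -> assigned | voices=[82 - -]
Op 2: note_on(71): voice 1 is free -> assigned | voices=[82 71 -]
Op 3: note_on(61): voice 2 is free -> assigned | voices=[82 71 61]
Op 4: note_on(89): all voices busy, STEAL voice 0 (pitch 82, oldest) -> assign | voices=[89 71 61]
Op 5: note_on(76): all voices busy, STEAL voice 1 (pitch 71, oldest) -> assign | voices=[89 76 61]
Op 6: note_off(76): free voice 1 | voices=[89 - 61]
Op 7: note_on(84): voice 1 is free -> assigned | voices=[89 84 61]
Op 8: note_on(79): all voices busy, STEAL voice 2 (pitch 61, oldest) -> assign | voices=[89 84 79]
Op 9: note_on(83): all voices busy, STEAL voice 0 (pitch 89, oldest) -> assign | voices=[83 84 79]
Op 10: note_on(88): all voices busy, STEAL voice 1 (pitch 84, oldest) -> assign | voices=[83 88 79]
Op 11: note_on(65): all voices busy, STEAL voice 2 (pitch 79, oldest) -> assign | voices=[83 88 65]

Answer: 1 0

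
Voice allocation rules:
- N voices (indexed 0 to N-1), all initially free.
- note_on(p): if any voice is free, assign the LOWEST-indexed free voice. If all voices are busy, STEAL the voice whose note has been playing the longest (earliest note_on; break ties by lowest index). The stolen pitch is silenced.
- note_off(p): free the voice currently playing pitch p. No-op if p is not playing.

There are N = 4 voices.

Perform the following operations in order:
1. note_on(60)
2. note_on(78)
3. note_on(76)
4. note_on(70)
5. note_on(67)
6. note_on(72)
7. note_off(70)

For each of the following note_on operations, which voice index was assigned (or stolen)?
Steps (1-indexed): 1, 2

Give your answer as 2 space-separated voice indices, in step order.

Answer: 0 1

Derivation:
Op 1: note_on(60): voice 0 is free -> assigned | voices=[60 - - -]
Op 2: note_on(78): voice 1 is free -> assigned | voices=[60 78 - -]
Op 3: note_on(76): voice 2 is free -> assigned | voices=[60 78 76 -]
Op 4: note_on(70): voice 3 is free -> assigned | voices=[60 78 76 70]
Op 5: note_on(67): all voices busy, STEAL voice 0 (pitch 60, oldest) -> assign | voices=[67 78 76 70]
Op 6: note_on(72): all voices busy, STEAL voice 1 (pitch 78, oldest) -> assign | voices=[67 72 76 70]
Op 7: note_off(70): free voice 3 | voices=[67 72 76 -]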